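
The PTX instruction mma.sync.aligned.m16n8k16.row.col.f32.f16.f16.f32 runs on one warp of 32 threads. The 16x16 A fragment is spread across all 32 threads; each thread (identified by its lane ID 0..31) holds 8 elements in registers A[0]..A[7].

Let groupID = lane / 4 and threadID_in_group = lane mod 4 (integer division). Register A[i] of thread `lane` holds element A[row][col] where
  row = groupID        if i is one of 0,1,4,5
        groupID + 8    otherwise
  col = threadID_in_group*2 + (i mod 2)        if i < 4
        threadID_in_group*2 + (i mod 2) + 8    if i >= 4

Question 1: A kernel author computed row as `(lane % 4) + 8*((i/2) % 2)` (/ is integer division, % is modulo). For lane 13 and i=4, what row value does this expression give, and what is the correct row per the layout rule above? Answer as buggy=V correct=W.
buggy=1 correct=3

`(lane % 4) + 8*((i/2) % 2)`[13,4]→1
L=13→G=13>>2=3, T=13&3=1
[4]→row 3+0=3  col 1·2+0+8=10
row: 1 vs 3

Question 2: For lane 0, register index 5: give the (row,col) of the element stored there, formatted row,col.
lane 0: gr=0 (0/4), th=0 (0%4)
i=5: r=0+0=0, c=0*2+1+8=9

0,9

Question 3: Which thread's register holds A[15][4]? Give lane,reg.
30,2

r=15→G=7,rhi=1  c=4→chi=0,T=2,p=0
L=7*4+2=30  i=0*4+1*2+0=2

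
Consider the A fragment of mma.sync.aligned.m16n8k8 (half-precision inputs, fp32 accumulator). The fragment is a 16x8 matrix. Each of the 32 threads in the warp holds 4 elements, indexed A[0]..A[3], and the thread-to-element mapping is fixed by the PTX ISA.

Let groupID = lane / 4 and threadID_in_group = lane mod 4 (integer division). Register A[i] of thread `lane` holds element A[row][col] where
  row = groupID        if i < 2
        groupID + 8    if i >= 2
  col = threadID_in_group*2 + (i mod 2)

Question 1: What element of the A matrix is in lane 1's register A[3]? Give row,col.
8,3

lane 1: G=0 (1/4), T=1 (1%4)
i=3: r=0+8=8, c=1*2+1=3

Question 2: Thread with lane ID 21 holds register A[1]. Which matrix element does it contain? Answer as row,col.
5,3

lane 21: G=5 (21/4), T=1 (21%4)
i=1: r=5+0=5, c=1*2+1=3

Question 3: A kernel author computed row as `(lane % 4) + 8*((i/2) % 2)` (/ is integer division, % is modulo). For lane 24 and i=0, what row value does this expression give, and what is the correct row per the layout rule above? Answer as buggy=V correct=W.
buggy=0 correct=6

`(lane % 4) + 8*((i/2) % 2)`[24,0]⇒0
24: gr=6,th=0
[0] (6+0,0*2+0) = (6,0)
row: 0 vs 6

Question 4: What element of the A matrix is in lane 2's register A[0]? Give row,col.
L=2=>grp=2>>2=0, tig=2&3=2
[0]=>row 0+0=0  col 2·2+0=4

0,4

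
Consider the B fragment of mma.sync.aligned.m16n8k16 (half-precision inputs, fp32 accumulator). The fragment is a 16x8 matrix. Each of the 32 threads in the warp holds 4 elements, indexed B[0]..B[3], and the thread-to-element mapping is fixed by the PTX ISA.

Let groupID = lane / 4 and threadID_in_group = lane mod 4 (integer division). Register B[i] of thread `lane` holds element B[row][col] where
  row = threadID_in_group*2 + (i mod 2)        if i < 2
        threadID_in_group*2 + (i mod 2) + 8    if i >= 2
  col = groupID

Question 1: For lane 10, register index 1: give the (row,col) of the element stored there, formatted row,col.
10: grp=2,tig=2
[1] (2*2+1+0,2) = (5,2)

5,2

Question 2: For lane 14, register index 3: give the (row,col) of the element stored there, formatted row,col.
14: G=3,T=2
[3] (2*2+1+8,3) = (13,3)

13,3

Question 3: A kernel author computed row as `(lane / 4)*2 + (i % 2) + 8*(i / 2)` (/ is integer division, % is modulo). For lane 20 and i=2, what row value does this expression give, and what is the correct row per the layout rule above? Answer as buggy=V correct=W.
`(lane / 4)*2 + (i % 2) + 8*(i / 2)`[20,2]⇒18
lane 20⇒20/4=5, 20 mod 4=0
i=2  r:2·0+0+8⇒8  c:5
row: 18 vs 8

buggy=18 correct=8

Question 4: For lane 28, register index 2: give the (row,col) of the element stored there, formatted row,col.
8,7

lane 28: gid=7 (28/4), tid=0 (28%4)
i=2: r=0*2+0+8=8, c=gid=7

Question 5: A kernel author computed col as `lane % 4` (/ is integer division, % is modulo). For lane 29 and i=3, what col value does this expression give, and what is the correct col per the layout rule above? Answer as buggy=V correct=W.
buggy=1 correct=7

`lane % 4`[29,3]→1
lane 29→29/4=7, 29 mod 4=1
i=3  r:2·1+1+8→11  c:7
col: 1 vs 7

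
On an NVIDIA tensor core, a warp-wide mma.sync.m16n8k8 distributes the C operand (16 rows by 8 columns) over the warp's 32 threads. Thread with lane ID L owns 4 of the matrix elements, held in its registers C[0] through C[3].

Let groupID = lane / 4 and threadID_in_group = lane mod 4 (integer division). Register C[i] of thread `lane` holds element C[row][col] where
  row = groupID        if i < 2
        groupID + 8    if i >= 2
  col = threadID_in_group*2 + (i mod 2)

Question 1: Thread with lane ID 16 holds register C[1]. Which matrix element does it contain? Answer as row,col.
lane 16: g=4 (16/4), t=0 (16%4)
i=1: r=4+0=4, c=0*2+1=1

4,1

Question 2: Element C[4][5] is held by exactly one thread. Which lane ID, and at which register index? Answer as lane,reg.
r=4→G=4,rhi=0  c=5→T=2,p=1
L=4*4+2=18  i=0*2+1=1

18,1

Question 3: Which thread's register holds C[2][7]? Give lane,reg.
r: 2->gid=2,r8=0  c: 7->tid=3,i&1=1
L=2*4+3=11  i=0*2+1=1

11,1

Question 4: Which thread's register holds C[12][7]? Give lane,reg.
19,3

r=12->g=4,rb=1  c=7->t=3,b0=1
L=4*4+3=19  i=1*2+1=3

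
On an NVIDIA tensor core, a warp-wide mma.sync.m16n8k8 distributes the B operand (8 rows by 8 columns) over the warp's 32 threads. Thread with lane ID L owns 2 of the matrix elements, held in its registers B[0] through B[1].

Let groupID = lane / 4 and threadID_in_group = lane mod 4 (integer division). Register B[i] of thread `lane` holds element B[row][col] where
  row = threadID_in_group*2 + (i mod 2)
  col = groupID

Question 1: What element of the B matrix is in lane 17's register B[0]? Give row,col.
2,4

17: g=4,t=1
[0] (1*2+0,4) = (2,4)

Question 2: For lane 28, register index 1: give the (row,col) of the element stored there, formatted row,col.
L=28=>grp=28>>2=7, tig=28&3=0
[1]=>row 0·2+1=1  col grp=7

1,7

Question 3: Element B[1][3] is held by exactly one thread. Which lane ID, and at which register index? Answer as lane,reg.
12,1

c=3→G=3  r=1→T=0,p=1
L=3*4+0=12  i=1=1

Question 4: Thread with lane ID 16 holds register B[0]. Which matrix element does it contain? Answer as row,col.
16: gr=4,th=0
[0] (0*2+0,4) = (0,4)

0,4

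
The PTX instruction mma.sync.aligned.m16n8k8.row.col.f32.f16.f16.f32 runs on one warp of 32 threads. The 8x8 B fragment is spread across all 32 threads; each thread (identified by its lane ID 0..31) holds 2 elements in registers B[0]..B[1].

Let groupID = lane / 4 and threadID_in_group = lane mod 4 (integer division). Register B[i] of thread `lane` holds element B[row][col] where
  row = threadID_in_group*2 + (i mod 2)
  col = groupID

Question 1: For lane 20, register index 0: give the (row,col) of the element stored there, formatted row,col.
lane 20⇒20/4=5, 20 mod 4=0
i=0  r:2·0+0⇒0  c:5

0,5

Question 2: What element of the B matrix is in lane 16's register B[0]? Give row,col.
16: g=4,t=0
[0] (0*2+0,4) = (0,4)

0,4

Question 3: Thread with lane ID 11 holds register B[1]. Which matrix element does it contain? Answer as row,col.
L=11->gid=11>>2=2, tid=11&3=3
[1]->row 3·2+1=7  col gid=2

7,2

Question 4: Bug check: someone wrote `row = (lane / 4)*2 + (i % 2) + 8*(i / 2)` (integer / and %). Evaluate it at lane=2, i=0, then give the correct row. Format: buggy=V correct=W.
buggy=0 correct=4

`(lane / 4)*2 + (i % 2) + 8*(i / 2)`[2,0]⇒0
L=2⇒gr=2>>2=0, th=2&3=2
[0]⇒row 2·2+0=4  col gr=0
row: 0 vs 4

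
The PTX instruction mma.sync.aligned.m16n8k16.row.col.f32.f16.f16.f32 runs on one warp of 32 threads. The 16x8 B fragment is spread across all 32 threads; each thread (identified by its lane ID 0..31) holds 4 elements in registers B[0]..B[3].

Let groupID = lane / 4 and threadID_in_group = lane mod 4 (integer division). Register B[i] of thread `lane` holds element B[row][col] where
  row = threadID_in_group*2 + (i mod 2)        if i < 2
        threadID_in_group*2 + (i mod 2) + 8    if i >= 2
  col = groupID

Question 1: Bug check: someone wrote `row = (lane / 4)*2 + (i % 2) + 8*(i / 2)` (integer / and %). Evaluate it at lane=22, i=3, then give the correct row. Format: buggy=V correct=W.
`(lane / 4)*2 + (i % 2) + 8*(i / 2)`[22,3]->19
L=22->gid=22>>2=5, tid=22&3=2
[3]->row 2·2+1+8=13  col gid=5
row: 19 vs 13

buggy=19 correct=13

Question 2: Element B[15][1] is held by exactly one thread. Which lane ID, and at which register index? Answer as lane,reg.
7,3

c=1→G=1  r=15→rhi=1,T=3,p=1
L=1*4+3=7  i=1*2+1=3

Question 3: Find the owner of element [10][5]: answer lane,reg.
21,2

c=5->g=5  r=10->rb=1,t=1,b0=0
L=5*4+1=21  i=1*2+0=2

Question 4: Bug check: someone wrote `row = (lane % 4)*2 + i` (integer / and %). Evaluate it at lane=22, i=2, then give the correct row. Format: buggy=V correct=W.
`(lane % 4)*2 + i`[22,2]->6
L=22->g=22>>2=5, t=22&3=2
[2]->row 2·2+0+8=12  col g=5
row: 6 vs 12

buggy=6 correct=12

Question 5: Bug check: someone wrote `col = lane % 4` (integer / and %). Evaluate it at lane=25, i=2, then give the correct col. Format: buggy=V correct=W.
`lane % 4`[25,2]->1
L=25->g=25>>2=6, t=25&3=1
[2]->row 1·2+0+8=10  col g=6
col: 1 vs 6

buggy=1 correct=6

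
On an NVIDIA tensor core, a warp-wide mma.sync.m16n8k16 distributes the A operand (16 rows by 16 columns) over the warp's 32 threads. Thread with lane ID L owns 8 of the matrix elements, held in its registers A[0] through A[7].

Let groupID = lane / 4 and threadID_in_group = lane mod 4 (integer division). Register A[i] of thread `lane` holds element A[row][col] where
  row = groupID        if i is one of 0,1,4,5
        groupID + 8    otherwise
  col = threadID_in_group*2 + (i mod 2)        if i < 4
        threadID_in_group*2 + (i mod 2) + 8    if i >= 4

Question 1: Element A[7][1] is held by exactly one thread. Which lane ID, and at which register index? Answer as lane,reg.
28,1

r=7→G=7,rhi=0  c=1→chi=0,T=0,p=1
L=7*4+0=28  i=0*4+0*2+1=1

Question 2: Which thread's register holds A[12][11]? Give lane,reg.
r=12⇒gr=4,Rb=1  c=11⇒Cb=1,th=1,odd=1
L=4*4+1=17  i=1*4+1*2+1=7

17,7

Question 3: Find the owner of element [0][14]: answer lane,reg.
r=0⇒gr=0,Rb=0  c=14⇒Cb=1,th=3,odd=0
L=0*4+3=3  i=1*4+0*2+0=4

3,4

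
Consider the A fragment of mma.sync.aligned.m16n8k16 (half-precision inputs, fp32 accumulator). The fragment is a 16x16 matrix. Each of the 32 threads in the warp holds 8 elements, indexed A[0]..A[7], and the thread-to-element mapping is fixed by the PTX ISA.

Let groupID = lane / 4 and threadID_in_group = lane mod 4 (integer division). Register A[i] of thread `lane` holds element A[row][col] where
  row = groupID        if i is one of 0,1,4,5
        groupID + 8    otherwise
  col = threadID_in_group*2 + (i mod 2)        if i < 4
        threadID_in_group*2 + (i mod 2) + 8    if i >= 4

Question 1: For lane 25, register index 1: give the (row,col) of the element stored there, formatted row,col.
6,3

lane 25: g=6 (25/4), t=1 (25%4)
i=1: r=6+0=6, c=1*2+1+0=3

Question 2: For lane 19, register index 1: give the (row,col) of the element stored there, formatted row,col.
19: gid=4,tid=3
[1] (4+0,3*2+1+0) = (4,7)

4,7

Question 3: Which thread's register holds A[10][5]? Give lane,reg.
10,3

r:10=>grp=2,rB=1  c:5=>cB=0,tig=2,lo=1
L=2*4+2=10  i=0*4+1*2+1=3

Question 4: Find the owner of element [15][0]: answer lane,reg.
r=15→G=7,rhi=1  c=0→chi=0,T=0,p=0
L=7*4+0=28  i=0*4+1*2+0=2

28,2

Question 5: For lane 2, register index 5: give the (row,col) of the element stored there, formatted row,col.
lane 2: g=0 (2/4), t=2 (2%4)
i=5: r=0+0=0, c=2*2+1+8=13

0,13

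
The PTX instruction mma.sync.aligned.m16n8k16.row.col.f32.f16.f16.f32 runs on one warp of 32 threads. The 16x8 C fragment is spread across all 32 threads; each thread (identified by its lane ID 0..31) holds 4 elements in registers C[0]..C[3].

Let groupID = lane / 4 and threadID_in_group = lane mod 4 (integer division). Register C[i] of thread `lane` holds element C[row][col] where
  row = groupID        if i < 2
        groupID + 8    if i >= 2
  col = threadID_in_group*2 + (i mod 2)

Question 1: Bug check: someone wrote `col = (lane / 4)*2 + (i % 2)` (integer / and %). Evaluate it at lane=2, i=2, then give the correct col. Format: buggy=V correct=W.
`(lane / 4)*2 + (i % 2)`[2,2]->0
lane 2: gid=0 (2/4), tid=2 (2%4)
i=2: r=0+8=8, c=2*2+0=4
col: 0 vs 4

buggy=0 correct=4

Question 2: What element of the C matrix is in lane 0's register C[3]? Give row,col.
8,1

lane 0: G=0 (0/4), T=0 (0%4)
i=3: r=0+8=8, c=0*2+1=1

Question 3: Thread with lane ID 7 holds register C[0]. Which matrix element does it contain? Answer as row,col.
1,6

7: gr=1,th=3
[0] (1+0,3*2+0) = (1,6)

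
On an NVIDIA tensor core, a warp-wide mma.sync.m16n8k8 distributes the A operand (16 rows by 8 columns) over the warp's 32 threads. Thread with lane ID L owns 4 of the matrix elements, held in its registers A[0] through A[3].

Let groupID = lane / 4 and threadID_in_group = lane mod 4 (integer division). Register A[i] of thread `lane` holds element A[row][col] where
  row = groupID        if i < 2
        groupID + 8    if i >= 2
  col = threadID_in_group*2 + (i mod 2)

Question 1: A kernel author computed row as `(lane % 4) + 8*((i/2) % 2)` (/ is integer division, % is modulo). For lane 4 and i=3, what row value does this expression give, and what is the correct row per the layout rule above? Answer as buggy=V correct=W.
`(lane % 4) + 8*((i/2) % 2)`[4,3]->8
L=4->gid=4>>2=1, tid=4&3=0
[3]->row 1+8=9  col 0·2+1=1
row: 8 vs 9

buggy=8 correct=9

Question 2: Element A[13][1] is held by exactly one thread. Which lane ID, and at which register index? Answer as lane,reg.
r=13⇒gr=5,Rb=1  c=1⇒th=0,odd=1
L=5*4+0=20  i=1*2+1=3

20,3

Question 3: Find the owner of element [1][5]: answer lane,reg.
6,1

r=1→G=1,rhi=0  c=5→T=2,p=1
L=1*4+2=6  i=0*2+1=1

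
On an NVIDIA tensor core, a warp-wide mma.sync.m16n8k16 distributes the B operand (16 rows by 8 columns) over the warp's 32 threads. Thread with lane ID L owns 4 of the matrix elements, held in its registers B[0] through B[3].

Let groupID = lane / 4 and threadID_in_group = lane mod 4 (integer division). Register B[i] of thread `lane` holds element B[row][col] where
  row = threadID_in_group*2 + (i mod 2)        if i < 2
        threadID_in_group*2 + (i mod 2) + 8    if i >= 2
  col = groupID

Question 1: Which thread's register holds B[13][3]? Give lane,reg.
14,3

c: 3->gid=3  r: 13->r8=1,tid=2,i&1=1
L=3*4+2=14  i=1*2+1=3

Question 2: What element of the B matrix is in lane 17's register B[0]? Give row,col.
2,4

lane 17: G=4 (17/4), T=1 (17%4)
i=0: r=1*2+0+0=2, c=G=4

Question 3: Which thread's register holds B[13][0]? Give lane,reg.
c=0→G=0  r=13→rhi=1,T=2,p=1
L=0*4+2=2  i=1*2+1=3

2,3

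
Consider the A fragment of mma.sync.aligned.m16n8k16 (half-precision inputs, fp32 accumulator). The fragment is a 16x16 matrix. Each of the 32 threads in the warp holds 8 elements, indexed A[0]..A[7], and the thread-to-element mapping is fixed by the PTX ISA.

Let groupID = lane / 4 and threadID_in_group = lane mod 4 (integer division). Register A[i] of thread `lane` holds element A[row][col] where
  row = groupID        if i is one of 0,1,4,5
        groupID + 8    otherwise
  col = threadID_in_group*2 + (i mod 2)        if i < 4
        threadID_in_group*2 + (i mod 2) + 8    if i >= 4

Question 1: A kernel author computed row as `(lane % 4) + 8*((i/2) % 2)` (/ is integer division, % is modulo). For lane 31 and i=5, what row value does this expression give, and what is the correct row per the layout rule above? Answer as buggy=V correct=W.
`(lane % 4) + 8*((i/2) % 2)`[31,5]=>3
L=31=>grp=31>>2=7, tig=31&3=3
[5]=>row 7+0=7  col 3·2+1+8=15
row: 3 vs 7

buggy=3 correct=7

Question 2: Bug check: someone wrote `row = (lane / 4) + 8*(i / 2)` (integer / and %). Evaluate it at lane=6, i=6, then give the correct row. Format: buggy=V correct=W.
buggy=25 correct=9

`(lane / 4) + 8*(i / 2)`[6,6]→25
lane 6→6/4=1, 6 mod 4=2
i=6  r:1+8→9  c:2·2+0+8→12
row: 25 vs 9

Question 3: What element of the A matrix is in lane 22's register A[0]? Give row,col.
5,4

22: gr=5,th=2
[0] (5+0,2*2+0+0) = (5,4)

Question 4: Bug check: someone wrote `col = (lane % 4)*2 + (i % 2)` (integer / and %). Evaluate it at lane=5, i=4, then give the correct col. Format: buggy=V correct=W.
buggy=2 correct=10

`(lane % 4)*2 + (i % 2)`[5,4]=>2
lane 5=>5/4=1, 5 mod 4=1
i=4  r:1+0=>1  c:2·1+0+8=>10
col: 2 vs 10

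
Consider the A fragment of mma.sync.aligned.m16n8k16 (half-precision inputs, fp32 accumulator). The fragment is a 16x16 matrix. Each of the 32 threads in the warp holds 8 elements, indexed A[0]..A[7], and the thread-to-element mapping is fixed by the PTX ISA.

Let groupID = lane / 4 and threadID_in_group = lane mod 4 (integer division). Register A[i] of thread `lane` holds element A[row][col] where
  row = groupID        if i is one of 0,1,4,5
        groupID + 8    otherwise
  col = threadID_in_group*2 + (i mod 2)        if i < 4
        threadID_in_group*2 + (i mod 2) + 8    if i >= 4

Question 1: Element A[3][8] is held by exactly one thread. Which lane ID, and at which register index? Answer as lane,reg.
12,4

r: 3->gid=3,r8=0  c: 8->c8=1,tid=0,i&1=0
L=3*4+0=12  i=1*4+0*2+0=4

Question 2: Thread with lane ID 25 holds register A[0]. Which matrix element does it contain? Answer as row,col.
25: gid=6,tid=1
[0] (6+0,1*2+0+0) = (6,2)

6,2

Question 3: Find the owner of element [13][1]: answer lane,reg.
r=13→G=5,rhi=1  c=1→chi=0,T=0,p=1
L=5*4+0=20  i=0*4+1*2+1=3

20,3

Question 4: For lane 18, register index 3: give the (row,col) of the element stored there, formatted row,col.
lane 18->18/4=4, 18 mod 4=2
i=3  r:4+8->12  c:2·2+1+0->5

12,5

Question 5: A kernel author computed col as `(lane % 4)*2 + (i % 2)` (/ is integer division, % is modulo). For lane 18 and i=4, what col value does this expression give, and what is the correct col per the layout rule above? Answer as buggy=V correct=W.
`(lane % 4)*2 + (i % 2)`[18,4]=>4
lane 18=>18/4=4, 18 mod 4=2
i=4  r:4+0=>4  c:2·2+0+8=>12
col: 4 vs 12

buggy=4 correct=12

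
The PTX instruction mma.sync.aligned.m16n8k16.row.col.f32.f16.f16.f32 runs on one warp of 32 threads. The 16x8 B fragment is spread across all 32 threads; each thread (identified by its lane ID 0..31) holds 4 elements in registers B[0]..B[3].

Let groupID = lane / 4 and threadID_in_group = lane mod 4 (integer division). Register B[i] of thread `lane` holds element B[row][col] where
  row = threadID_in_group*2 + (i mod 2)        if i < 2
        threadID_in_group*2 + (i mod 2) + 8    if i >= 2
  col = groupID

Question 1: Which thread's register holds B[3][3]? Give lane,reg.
13,1

c:3=>grp=3  r:3=>rB=0,tig=1,lo=1
L=3*4+1=13  i=0*2+1=1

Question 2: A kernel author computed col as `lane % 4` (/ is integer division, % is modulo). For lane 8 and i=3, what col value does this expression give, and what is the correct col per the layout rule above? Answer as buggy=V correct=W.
buggy=0 correct=2

`lane % 4`[8,3]=>0
L=8=>grp=8>>2=2, tig=8&3=0
[3]=>row 0·2+1+8=9  col grp=2
col: 0 vs 2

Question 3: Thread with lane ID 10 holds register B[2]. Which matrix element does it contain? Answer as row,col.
12,2

lane 10: gid=2 (10/4), tid=2 (10%4)
i=2: r=2*2+0+8=12, c=gid=2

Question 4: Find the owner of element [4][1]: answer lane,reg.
6,0

c: 1->gid=1  r: 4->r8=0,tid=2,i&1=0
L=1*4+2=6  i=0*2+0=0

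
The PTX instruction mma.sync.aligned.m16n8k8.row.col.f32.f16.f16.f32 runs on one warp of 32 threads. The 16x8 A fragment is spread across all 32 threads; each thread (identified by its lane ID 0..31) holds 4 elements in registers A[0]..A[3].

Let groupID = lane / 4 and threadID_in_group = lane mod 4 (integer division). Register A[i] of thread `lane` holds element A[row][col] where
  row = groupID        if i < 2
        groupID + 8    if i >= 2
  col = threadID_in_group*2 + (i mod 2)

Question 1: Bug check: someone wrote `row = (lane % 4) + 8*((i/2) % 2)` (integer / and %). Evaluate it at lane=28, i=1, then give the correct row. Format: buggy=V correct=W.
buggy=0 correct=7

`(lane % 4) + 8*((i/2) % 2)`[28,1]->0
L=28->gid=28>>2=7, tid=28&3=0
[1]->row 7+0=7  col 0·2+1=1
row: 0 vs 7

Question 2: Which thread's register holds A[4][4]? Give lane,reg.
r=4→G=4,rhi=0  c=4→T=2,p=0
L=4*4+2=18  i=0*2+0=0

18,0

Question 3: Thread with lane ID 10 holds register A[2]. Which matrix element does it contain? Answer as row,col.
lane 10: gr=2 (10/4), th=2 (10%4)
i=2: r=2+8=10, c=2*2+0=4

10,4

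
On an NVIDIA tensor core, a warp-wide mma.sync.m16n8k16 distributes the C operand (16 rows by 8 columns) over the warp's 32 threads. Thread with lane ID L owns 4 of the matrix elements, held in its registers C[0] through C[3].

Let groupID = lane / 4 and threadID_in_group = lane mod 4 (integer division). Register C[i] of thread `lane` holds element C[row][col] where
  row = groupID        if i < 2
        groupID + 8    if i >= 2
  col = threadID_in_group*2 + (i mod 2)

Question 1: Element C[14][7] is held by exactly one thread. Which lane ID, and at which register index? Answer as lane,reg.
r:14=>grp=6,rB=1  c:7=>tig=3,lo=1
L=6*4+3=27  i=1*2+1=3

27,3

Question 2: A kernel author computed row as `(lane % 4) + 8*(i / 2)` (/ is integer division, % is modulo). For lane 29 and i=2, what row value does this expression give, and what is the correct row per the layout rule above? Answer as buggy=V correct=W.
buggy=9 correct=15

`(lane % 4) + 8*(i / 2)`[29,2]->9
29: g=7,t=1
[2] (7+8,1*2+0) = (15,2)
row: 9 vs 15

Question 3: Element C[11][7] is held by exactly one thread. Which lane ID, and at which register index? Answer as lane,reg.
r=11→G=3,rhi=1  c=7→T=3,p=1
L=3*4+3=15  i=1*2+1=3

15,3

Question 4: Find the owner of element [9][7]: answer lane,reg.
r=9⇒gr=1,Rb=1  c=7⇒th=3,odd=1
L=1*4+3=7  i=1*2+1=3

7,3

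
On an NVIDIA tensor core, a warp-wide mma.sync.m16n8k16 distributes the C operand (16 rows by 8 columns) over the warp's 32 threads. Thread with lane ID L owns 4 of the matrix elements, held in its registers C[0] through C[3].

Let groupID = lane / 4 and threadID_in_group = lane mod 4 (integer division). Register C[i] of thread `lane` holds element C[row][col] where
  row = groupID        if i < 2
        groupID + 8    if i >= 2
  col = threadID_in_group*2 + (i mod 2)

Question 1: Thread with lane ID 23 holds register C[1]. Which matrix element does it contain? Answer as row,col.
L=23→G=23>>2=5, T=23&3=3
[1]→row 5+0=5  col 3·2+1=7

5,7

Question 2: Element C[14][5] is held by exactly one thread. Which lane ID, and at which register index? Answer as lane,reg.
26,3

r=14->g=6,rb=1  c=5->t=2,b0=1
L=6*4+2=26  i=1*2+1=3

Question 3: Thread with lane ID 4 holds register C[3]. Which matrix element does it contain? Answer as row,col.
lane 4⇒4/4=1, 4 mod 4=0
i=3  r:1+8⇒9  c:2·0+1⇒1

9,1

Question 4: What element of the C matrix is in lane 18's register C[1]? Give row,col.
4,5

18: g=4,t=2
[1] (4+0,2*2+1) = (4,5)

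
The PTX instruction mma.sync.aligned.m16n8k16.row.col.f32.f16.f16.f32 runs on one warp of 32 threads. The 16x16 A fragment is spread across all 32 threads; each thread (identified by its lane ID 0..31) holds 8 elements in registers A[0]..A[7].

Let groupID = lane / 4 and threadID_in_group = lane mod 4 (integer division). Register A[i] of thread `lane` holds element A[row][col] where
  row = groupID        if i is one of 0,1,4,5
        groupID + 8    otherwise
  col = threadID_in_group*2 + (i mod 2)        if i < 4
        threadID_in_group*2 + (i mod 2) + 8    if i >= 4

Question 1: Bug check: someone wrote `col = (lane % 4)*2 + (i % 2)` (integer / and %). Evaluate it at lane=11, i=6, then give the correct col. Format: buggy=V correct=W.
`(lane % 4)*2 + (i % 2)`[11,6]⇒6
11: gr=2,th=3
[6] (2+8,3*2+0+8) = (10,14)
col: 6 vs 14

buggy=6 correct=14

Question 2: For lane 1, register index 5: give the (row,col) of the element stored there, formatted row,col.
0,11

L=1→G=1>>2=0, T=1&3=1
[5]→row 0+0=0  col 1·2+1+8=11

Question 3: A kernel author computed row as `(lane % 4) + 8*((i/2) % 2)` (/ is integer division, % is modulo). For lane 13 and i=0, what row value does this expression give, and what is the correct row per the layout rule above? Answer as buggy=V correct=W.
buggy=1 correct=3

`(lane % 4) + 8*((i/2) % 2)`[13,0]->1
lane 13->13/4=3, 13 mod 4=1
i=0  r:3+0->3  c:2·1+0+0->2
row: 1 vs 3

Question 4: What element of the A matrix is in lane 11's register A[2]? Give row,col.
10,6

11: gid=2,tid=3
[2] (2+8,3*2+0+0) = (10,6)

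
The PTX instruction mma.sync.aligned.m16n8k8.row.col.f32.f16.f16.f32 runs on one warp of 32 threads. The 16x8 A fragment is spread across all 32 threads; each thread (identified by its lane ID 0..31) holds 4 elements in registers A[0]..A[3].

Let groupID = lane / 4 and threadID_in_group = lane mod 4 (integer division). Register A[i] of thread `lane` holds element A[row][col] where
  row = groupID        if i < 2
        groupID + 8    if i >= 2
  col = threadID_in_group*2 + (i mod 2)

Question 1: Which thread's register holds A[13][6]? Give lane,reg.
r: 13->gid=5,r8=1  c: 6->tid=3,i&1=0
L=5*4+3=23  i=1*2+0=2

23,2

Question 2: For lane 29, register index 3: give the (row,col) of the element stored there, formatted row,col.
15,3

29: gr=7,th=1
[3] (7+8,1*2+1) = (15,3)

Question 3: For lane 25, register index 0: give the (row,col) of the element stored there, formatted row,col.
lane 25: grp=6 (25/4), tig=1 (25%4)
i=0: r=6+0=6, c=1*2+0=2

6,2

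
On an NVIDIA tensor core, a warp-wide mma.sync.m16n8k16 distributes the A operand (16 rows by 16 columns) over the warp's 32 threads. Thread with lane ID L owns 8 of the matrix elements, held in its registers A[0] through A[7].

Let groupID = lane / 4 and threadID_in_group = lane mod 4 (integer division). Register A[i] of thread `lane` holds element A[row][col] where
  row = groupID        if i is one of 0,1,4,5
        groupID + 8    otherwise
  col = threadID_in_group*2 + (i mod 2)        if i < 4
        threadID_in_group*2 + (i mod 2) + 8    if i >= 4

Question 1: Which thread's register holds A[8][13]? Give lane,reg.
2,7

r:8=>grp=0,rB=1  c:13=>cB=1,tig=2,lo=1
L=0*4+2=2  i=1*4+1*2+1=7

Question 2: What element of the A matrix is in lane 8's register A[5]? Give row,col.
2,9

lane 8: gid=2 (8/4), tid=0 (8%4)
i=5: r=2+0=2, c=0*2+1+8=9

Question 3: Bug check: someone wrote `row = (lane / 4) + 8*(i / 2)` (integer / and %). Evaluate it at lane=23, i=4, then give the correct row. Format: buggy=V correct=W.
buggy=21 correct=5

`(lane / 4) + 8*(i / 2)`[23,4]->21
23: gid=5,tid=3
[4] (5+0,3*2+0+8) = (5,14)
row: 21 vs 5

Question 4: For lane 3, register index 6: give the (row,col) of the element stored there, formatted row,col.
8,14

lane 3: g=0 (3/4), t=3 (3%4)
i=6: r=0+8=8, c=3*2+0+8=14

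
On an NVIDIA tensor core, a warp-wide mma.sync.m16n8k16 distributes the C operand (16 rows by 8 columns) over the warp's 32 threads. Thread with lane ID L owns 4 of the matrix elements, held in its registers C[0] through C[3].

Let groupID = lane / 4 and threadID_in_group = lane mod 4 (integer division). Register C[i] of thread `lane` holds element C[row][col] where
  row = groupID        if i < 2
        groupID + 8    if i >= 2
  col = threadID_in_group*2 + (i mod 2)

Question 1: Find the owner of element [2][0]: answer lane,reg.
r: 2->gid=2,r8=0  c: 0->tid=0,i&1=0
L=2*4+0=8  i=0*2+0=0

8,0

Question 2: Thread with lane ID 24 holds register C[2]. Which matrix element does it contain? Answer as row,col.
L=24->gid=24>>2=6, tid=24&3=0
[2]->row 6+8=14  col 0·2+0=0

14,0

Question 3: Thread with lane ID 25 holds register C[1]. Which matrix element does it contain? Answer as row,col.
25: gid=6,tid=1
[1] (6+0,1*2+1) = (6,3)

6,3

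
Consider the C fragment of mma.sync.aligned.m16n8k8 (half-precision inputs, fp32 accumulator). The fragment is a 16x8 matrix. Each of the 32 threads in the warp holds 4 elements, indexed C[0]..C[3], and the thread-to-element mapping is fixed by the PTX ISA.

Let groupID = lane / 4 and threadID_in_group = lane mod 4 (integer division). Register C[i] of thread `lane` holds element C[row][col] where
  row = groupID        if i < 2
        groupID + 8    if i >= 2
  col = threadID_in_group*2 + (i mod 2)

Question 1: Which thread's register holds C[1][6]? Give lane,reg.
7,0

r=1→G=1,rhi=0  c=6→T=3,p=0
L=1*4+3=7  i=0*2+0=0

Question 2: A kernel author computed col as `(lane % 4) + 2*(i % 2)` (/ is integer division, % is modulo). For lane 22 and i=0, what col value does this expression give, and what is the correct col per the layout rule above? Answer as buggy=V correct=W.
buggy=2 correct=4

`(lane % 4) + 2*(i % 2)`[22,0]⇒2
lane 22⇒22/4=5, 22 mod 4=2
i=0  r:5+0⇒5  c:2·2+0⇒4
col: 2 vs 4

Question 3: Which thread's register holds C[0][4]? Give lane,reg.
r=0→G=0,rhi=0  c=4→T=2,p=0
L=0*4+2=2  i=0*2+0=0

2,0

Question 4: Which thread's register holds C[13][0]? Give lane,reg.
r:13=>grp=5,rB=1  c:0=>tig=0,lo=0
L=5*4+0=20  i=1*2+0=2

20,2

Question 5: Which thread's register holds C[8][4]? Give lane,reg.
r:8=>grp=0,rB=1  c:4=>tig=2,lo=0
L=0*4+2=2  i=1*2+0=2

2,2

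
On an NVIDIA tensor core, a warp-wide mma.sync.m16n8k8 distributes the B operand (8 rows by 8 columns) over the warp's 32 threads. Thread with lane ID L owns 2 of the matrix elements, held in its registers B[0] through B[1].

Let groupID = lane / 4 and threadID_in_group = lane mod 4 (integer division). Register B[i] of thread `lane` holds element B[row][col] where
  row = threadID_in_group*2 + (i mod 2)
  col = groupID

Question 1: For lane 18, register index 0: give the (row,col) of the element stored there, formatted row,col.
18: gid=4,tid=2
[0] (2*2+0,4) = (4,4)

4,4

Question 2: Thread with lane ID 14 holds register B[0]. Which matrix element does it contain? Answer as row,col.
4,3

L=14⇒gr=14>>2=3, th=14&3=2
[0]⇒row 2·2+0=4  col gr=3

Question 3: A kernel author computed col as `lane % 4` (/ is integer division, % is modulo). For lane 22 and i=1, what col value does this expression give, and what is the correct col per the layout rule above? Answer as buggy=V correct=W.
`lane % 4`[22,1]→2
22: G=5,T=2
[1] (2*2+1,5) = (5,5)
col: 2 vs 5

buggy=2 correct=5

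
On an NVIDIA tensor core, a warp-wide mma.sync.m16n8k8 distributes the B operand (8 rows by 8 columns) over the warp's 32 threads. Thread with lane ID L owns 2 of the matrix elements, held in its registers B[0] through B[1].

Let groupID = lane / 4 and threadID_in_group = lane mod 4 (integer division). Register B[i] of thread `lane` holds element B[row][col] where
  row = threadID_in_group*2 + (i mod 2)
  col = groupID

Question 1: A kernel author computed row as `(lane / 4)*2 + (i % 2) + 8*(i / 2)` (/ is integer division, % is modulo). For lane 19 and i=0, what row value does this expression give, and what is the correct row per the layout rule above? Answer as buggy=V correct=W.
buggy=8 correct=6

`(lane / 4)*2 + (i % 2) + 8*(i / 2)`[19,0]→8
lane 19→19/4=4, 19 mod 4=3
i=0  r:2·3+0→6  c:4
row: 8 vs 6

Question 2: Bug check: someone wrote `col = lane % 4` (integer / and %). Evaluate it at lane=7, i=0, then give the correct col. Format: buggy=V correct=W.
`lane % 4`[7,0]->3
lane 7->7/4=1, 7 mod 4=3
i=0  r:2·3+0->6  c:1
col: 3 vs 1

buggy=3 correct=1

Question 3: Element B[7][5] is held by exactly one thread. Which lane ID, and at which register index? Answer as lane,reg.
c=5->g=5  r=7->t=3,b0=1
L=5*4+3=23  i=1=1

23,1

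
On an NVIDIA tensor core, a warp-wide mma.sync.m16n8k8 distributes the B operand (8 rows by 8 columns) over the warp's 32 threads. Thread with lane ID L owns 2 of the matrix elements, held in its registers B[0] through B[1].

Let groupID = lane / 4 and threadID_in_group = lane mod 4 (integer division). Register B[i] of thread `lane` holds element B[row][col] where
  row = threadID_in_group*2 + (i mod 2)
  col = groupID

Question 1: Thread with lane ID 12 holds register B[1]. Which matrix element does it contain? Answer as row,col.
L=12->g=12>>2=3, t=12&3=0
[1]->row 0·2+1=1  col g=3

1,3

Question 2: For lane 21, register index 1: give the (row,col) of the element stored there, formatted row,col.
21: G=5,T=1
[1] (1*2+1,5) = (3,5)

3,5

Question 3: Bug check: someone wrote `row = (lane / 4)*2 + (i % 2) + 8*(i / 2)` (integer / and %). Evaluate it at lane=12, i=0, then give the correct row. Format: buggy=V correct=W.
`(lane / 4)*2 + (i % 2) + 8*(i / 2)`[12,0]->6
12: gid=3,tid=0
[0] (0*2+0,3) = (0,3)
row: 6 vs 0

buggy=6 correct=0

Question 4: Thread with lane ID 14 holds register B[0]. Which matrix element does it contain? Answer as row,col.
4,3

14: gid=3,tid=2
[0] (2*2+0,3) = (4,3)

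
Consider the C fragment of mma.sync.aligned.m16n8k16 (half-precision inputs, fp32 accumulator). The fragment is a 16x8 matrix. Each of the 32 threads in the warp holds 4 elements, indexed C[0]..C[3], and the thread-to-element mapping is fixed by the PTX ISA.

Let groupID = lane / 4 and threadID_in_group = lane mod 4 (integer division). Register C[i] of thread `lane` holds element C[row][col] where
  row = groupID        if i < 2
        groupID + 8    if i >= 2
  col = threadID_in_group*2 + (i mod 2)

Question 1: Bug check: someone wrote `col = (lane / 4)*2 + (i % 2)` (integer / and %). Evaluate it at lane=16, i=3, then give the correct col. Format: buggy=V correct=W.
buggy=9 correct=1

`(lane / 4)*2 + (i % 2)`[16,3]->9
lane 16: g=4 (16/4), t=0 (16%4)
i=3: r=4+8=12, c=0*2+1=1
col: 9 vs 1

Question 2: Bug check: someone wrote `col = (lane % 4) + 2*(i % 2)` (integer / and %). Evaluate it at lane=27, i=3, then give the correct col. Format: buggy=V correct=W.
`(lane % 4) + 2*(i % 2)`[27,3]->5
lane 27->27/4=6, 27 mod 4=3
i=3  r:6+8->14  c:2·3+1->7
col: 5 vs 7

buggy=5 correct=7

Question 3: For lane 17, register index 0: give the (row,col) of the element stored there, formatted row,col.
L=17->g=17>>2=4, t=17&3=1
[0]->row 4+0=4  col 1·2+0=2

4,2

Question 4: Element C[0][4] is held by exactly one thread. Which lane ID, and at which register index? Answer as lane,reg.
2,0

r=0->g=0,rb=0  c=4->t=2,b0=0
L=0*4+2=2  i=0*2+0=0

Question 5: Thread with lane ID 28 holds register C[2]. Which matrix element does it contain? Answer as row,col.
15,0

L=28->gid=28>>2=7, tid=28&3=0
[2]->row 7+8=15  col 0·2+0=0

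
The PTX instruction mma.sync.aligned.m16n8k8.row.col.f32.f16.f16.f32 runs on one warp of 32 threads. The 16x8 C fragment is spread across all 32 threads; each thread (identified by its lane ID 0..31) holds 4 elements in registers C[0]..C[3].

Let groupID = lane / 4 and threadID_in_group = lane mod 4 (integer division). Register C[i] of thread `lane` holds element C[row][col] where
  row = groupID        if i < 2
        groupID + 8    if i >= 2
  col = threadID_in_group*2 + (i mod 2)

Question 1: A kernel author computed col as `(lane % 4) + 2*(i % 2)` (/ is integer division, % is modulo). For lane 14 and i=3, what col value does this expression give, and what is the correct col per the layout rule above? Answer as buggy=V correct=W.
`(lane % 4) + 2*(i % 2)`[14,3]=>4
14: grp=3,tig=2
[3] (3+8,2*2+1) = (11,5)
col: 4 vs 5

buggy=4 correct=5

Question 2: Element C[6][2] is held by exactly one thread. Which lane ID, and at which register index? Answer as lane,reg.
25,0

r=6->g=6,rb=0  c=2->t=1,b0=0
L=6*4+1=25  i=0*2+0=0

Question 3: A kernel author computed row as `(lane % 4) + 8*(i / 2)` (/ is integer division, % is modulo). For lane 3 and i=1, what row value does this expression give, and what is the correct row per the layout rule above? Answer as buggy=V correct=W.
buggy=3 correct=0

`(lane % 4) + 8*(i / 2)`[3,1]->3
3: g=0,t=3
[1] (0+0,3*2+1) = (0,7)
row: 3 vs 0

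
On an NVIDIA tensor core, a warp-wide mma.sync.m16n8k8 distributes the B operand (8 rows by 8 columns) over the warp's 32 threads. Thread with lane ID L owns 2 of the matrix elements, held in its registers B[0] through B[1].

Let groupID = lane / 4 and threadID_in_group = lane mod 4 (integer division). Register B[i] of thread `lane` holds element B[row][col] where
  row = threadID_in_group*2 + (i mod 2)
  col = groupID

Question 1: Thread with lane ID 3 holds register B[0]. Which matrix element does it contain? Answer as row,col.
6,0

lane 3: gid=0 (3/4), tid=3 (3%4)
i=0: r=3*2+0=6, c=gid=0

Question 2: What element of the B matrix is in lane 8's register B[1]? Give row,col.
L=8⇒gr=8>>2=2, th=8&3=0
[1]⇒row 0·2+1=1  col gr=2

1,2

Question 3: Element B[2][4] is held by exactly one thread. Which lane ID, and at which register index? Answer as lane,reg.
c=4→G=4  r=2→T=1,p=0
L=4*4+1=17  i=0=0

17,0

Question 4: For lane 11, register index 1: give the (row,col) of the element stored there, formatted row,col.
7,2

11: G=2,T=3
[1] (3*2+1,2) = (7,2)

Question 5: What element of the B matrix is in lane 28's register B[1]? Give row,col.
28: G=7,T=0
[1] (0*2+1,7) = (1,7)

1,7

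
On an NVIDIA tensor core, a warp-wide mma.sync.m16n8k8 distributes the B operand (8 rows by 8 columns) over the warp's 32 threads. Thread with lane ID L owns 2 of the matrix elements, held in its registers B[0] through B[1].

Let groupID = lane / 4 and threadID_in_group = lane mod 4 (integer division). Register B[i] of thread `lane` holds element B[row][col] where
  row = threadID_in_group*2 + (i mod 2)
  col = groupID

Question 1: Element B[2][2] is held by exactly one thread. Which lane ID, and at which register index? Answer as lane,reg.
c:2=>grp=2  r:2=>tig=1,lo=0
L=2*4+1=9  i=0=0

9,0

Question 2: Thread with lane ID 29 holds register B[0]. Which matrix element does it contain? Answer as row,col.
2,7

L=29=>grp=29>>2=7, tig=29&3=1
[0]=>row 1·2+0=2  col grp=7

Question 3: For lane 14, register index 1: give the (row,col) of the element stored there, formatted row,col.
lane 14: grp=3 (14/4), tig=2 (14%4)
i=1: r=2*2+1=5, c=grp=3

5,3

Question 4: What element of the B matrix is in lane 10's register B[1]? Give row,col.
lane 10->10/4=2, 10 mod 4=2
i=1  r:2·2+1->5  c:2

5,2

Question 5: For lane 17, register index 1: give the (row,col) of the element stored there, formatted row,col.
17: gr=4,th=1
[1] (1*2+1,4) = (3,4)

3,4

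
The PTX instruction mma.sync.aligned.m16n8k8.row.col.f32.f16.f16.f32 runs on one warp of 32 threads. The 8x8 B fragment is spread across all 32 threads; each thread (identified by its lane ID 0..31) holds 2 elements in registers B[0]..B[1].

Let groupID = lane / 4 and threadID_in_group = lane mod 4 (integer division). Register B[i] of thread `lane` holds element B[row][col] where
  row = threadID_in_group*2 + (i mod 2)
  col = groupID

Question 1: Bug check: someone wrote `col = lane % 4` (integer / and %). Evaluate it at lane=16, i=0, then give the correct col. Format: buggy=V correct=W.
`lane % 4`[16,0]=>0
lane 16=>16/4=4, 16 mod 4=0
i=0  r:2·0+0=>0  c:4
col: 0 vs 4

buggy=0 correct=4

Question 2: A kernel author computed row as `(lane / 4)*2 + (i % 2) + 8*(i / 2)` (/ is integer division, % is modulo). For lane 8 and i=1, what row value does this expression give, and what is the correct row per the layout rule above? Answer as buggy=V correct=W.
buggy=5 correct=1

`(lane / 4)*2 + (i % 2) + 8*(i / 2)`[8,1]->5
lane 8->8/4=2, 8 mod 4=0
i=1  r:2·0+1->1  c:2
row: 5 vs 1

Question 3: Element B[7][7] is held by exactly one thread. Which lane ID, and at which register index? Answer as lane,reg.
31,1

c=7⇒gr=7  r=7⇒th=3,odd=1
L=7*4+3=31  i=1=1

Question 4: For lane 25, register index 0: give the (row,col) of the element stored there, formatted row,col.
L=25→G=25>>2=6, T=25&3=1
[0]→row 1·2+0=2  col G=6

2,6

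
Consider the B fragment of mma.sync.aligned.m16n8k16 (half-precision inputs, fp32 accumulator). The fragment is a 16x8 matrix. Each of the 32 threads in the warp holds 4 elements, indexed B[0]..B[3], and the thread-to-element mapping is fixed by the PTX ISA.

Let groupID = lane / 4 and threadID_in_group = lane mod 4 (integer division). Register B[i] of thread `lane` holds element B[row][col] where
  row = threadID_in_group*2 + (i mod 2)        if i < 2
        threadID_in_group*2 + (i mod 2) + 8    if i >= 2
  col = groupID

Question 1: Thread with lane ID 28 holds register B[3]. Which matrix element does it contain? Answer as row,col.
lane 28->28/4=7, 28 mod 4=0
i=3  r:2·0+1+8->9  c:7

9,7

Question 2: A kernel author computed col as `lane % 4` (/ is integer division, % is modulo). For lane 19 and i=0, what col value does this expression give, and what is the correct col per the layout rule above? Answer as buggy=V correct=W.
buggy=3 correct=4

`lane % 4`[19,0]->3
lane 19->19/4=4, 19 mod 4=3
i=0  r:2·3+0+0->6  c:4
col: 3 vs 4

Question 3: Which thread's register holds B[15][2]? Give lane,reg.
c=2->g=2  r=15->rb=1,t=3,b0=1
L=2*4+3=11  i=1*2+1=3

11,3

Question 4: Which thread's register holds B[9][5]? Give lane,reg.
20,3

c: 5->gid=5  r: 9->r8=1,tid=0,i&1=1
L=5*4+0=20  i=1*2+1=3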